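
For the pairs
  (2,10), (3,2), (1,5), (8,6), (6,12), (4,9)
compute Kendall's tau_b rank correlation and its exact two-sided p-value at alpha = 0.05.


Step 1: Enumerate the 15 unordered pairs (i,j) with i<j and classify each by sign(x_j-x_i) * sign(y_j-y_i).
  (1,2):dx=+1,dy=-8->D; (1,3):dx=-1,dy=-5->C; (1,4):dx=+6,dy=-4->D; (1,5):dx=+4,dy=+2->C
  (1,6):dx=+2,dy=-1->D; (2,3):dx=-2,dy=+3->D; (2,4):dx=+5,dy=+4->C; (2,5):dx=+3,dy=+10->C
  (2,6):dx=+1,dy=+7->C; (3,4):dx=+7,dy=+1->C; (3,5):dx=+5,dy=+7->C; (3,6):dx=+3,dy=+4->C
  (4,5):dx=-2,dy=+6->D; (4,6):dx=-4,dy=+3->D; (5,6):dx=-2,dy=-3->C
Step 2: C = 9, D = 6, total pairs = 15.
Step 3: tau = (C - D)/(n(n-1)/2) = (9 - 6)/15 = 0.200000.
Step 4: Exact two-sided p-value (enumerate n! = 720 permutations of y under H0): p = 0.719444.
Step 5: alpha = 0.05. fail to reject H0.

tau_b = 0.2000 (C=9, D=6), p = 0.719444, fail to reject H0.


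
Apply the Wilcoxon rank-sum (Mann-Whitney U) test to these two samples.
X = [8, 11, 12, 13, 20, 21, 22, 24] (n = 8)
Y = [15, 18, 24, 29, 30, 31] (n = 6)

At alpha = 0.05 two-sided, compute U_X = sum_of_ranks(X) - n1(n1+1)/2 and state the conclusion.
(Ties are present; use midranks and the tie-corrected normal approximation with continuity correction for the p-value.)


Step 1: Combine and sort all 14 observations; assign midranks.
sorted (value, group): (8,X), (11,X), (12,X), (13,X), (15,Y), (18,Y), (20,X), (21,X), (22,X), (24,X), (24,Y), (29,Y), (30,Y), (31,Y)
ranks: 8->1, 11->2, 12->3, 13->4, 15->5, 18->6, 20->7, 21->8, 22->9, 24->10.5, 24->10.5, 29->12, 30->13, 31->14
Step 2: Rank sum for X: R1 = 1 + 2 + 3 + 4 + 7 + 8 + 9 + 10.5 = 44.5.
Step 3: U_X = R1 - n1(n1+1)/2 = 44.5 - 8*9/2 = 44.5 - 36 = 8.5.
       U_Y = n1*n2 - U_X = 48 - 8.5 = 39.5.
Step 4: Ties are present, so use the tie-corrected normal approximation (with continuity correction) for the p-value.
Step 5: p-value = 0.052547; compare to alpha = 0.05. fail to reject H0.

U_X = 8.5, p = 0.052547, fail to reject H0 at alpha = 0.05.


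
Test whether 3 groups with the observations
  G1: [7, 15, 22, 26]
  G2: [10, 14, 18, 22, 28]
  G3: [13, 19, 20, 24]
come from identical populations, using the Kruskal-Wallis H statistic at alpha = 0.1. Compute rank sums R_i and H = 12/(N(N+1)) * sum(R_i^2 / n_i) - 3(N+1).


Step 1: Combine all N = 13 observations and assign midranks.
sorted (value, group, rank): (7,G1,1), (10,G2,2), (13,G3,3), (14,G2,4), (15,G1,5), (18,G2,6), (19,G3,7), (20,G3,8), (22,G1,9.5), (22,G2,9.5), (24,G3,11), (26,G1,12), (28,G2,13)
Step 2: Sum ranks within each group.
R_1 = 27.5 (n_1 = 4)
R_2 = 34.5 (n_2 = 5)
R_3 = 29 (n_3 = 4)
Step 3: H = 12/(N(N+1)) * sum(R_i^2/n_i) - 3(N+1)
     = 12/(13*14) * (27.5^2/4 + 34.5^2/5 + 29^2/4) - 3*14
     = 0.065934 * 637.362 - 42
     = 0.023901.
Step 4: Ties present; correction factor C = 1 - 6/(13^3 - 13) = 0.997253. Corrected H = 0.023901 / 0.997253 = 0.023967.
Step 5: Under H0, H ~ chi^2(2); p-value = 0.988088.
Step 6: alpha = 0.1. fail to reject H0.

H = 0.0240, df = 2, p = 0.988088, fail to reject H0.


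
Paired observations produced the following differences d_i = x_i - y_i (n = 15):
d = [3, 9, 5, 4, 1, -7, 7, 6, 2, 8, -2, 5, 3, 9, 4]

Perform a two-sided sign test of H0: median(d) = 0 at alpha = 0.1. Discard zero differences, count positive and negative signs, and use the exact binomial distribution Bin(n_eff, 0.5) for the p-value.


Step 1: Discard zero differences. Original n = 15; n_eff = number of nonzero differences = 15.
Nonzero differences (with sign): +3, +9, +5, +4, +1, -7, +7, +6, +2, +8, -2, +5, +3, +9, +4
Step 2: Count signs: positive = 13, negative = 2.
Step 3: Under H0: P(positive) = 0.5, so the number of positives S ~ Bin(15, 0.5).
Step 4: Two-sided exact p-value = sum of Bin(15,0.5) probabilities at or below the observed probability = 0.007385.
Step 5: alpha = 0.1. reject H0.

n_eff = 15, pos = 13, neg = 2, p = 0.007385, reject H0.


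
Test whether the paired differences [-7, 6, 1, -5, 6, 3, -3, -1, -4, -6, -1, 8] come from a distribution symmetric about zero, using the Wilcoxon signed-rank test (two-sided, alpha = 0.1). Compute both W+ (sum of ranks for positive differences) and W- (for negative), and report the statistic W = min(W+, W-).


Step 1: Drop any zero differences (none here) and take |d_i|.
|d| = [7, 6, 1, 5, 6, 3, 3, 1, 4, 6, 1, 8]
Step 2: Midrank |d_i| (ties get averaged ranks).
ranks: |7|->11, |6|->9, |1|->2, |5|->7, |6|->9, |3|->4.5, |3|->4.5, |1|->2, |4|->6, |6|->9, |1|->2, |8|->12
Step 3: Attach original signs; sum ranks with positive sign and with negative sign.
W+ = 9 + 2 + 9 + 4.5 + 12 = 36.5
W- = 11 + 7 + 4.5 + 2 + 6 + 9 + 2 = 41.5
(Check: W+ + W- = 78 should equal n(n+1)/2 = 78.)
Step 4: Test statistic W = min(W+, W-) = 36.5.
Step 5: Ties in |d|, so use the tie-corrected normal approximation.
        E[W] = n(n+1)/4 = 12*13/4 = 39.
        Tie groups: |d|=1 (t=3), |d|=3 (t=2), |d|=6 (t=3); sum(t^3 - t) = 54.
        Var[W] = n(n+1)(2n+1)/24 - sum(t^3-t)/48 = 3900/24 - 54/48 = 161.375.
        z = (W - E[W]) / sqrt(Var[W]) = (36.5 - 39) / 12.7033 = -0.1968.
        Two-sided p = 2*Phi(z) = 0.843985.
Step 6: alpha = 0.1. fail to reject H0.

W+ = 36.5, W- = 41.5, W = min = 36.5, p = 0.843985, fail to reject H0.


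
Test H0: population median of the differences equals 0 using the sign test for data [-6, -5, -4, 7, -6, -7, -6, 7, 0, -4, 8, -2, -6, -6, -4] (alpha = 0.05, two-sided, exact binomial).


Step 1: Discard zero differences. Original n = 15; n_eff = number of nonzero differences = 14.
Nonzero differences (with sign): -6, -5, -4, +7, -6, -7, -6, +7, -4, +8, -2, -6, -6, -4
Step 2: Count signs: positive = 3, negative = 11.
Step 3: Under H0: P(positive) = 0.5, so the number of positives S ~ Bin(14, 0.5).
Step 4: Two-sided exact p-value = sum of Bin(14,0.5) probabilities at or below the observed probability = 0.057373.
Step 5: alpha = 0.05. fail to reject H0.

n_eff = 14, pos = 3, neg = 11, p = 0.057373, fail to reject H0.


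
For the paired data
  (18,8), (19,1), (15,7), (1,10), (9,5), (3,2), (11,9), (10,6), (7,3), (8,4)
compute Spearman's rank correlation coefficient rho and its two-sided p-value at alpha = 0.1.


Step 1: Rank x and y separately (midranks; no ties here).
rank(x): 18->9, 19->10, 15->8, 1->1, 9->5, 3->2, 11->7, 10->6, 7->3, 8->4
rank(y): 8->8, 1->1, 7->7, 10->10, 5->5, 2->2, 9->9, 6->6, 3->3, 4->4
Step 2: d_i = R_x(i) - R_y(i); compute d_i^2.
  (9-8)^2=1, (10-1)^2=81, (8-7)^2=1, (1-10)^2=81, (5-5)^2=0, (2-2)^2=0, (7-9)^2=4, (6-6)^2=0, (3-3)^2=0, (4-4)^2=0
sum(d^2) = 168.
Step 3: rho = 1 - 6*168 / (10*(10^2 - 1)) = 1 - 1008/990 = -0.018182.
Step 4: Under H0, t = rho * sqrt((n-2)/(1-rho^2)) = -0.0514 ~ t(8).
Step 5: Two-sided p-value from the t-distribution with 8 df = 0.960240.
Step 6: alpha = 0.1. fail to reject H0.

rho = -0.0182, p = 0.960240, fail to reject H0 at alpha = 0.1.


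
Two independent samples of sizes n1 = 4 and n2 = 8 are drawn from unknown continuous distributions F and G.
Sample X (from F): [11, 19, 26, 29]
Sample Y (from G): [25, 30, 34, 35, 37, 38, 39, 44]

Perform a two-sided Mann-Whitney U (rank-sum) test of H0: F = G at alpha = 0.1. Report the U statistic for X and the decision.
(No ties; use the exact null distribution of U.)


Step 1: Combine and sort all 12 observations; assign midranks.
sorted (value, group): (11,X), (19,X), (25,Y), (26,X), (29,X), (30,Y), (34,Y), (35,Y), (37,Y), (38,Y), (39,Y), (44,Y)
ranks: 11->1, 19->2, 25->3, 26->4, 29->5, 30->6, 34->7, 35->8, 37->9, 38->10, 39->11, 44->12
Step 2: Rank sum for X: R1 = 1 + 2 + 4 + 5 = 12.
Step 3: U_X = R1 - n1(n1+1)/2 = 12 - 4*5/2 = 12 - 10 = 2.
       U_Y = n1*n2 - U_X = 32 - 2 = 30.
Step 4: No ties, so the exact null distribution of U (based on enumerating the C(12,4) = 495 equally likely rank assignments) gives the two-sided p-value.
Step 5: p-value = 0.016162; compare to alpha = 0.1. reject H0.

U_X = 2, p = 0.016162, reject H0 at alpha = 0.1.


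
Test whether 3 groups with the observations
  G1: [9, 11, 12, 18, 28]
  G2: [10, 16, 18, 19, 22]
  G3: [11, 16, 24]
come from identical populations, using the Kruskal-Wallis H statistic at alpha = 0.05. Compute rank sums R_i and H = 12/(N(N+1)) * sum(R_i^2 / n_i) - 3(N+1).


Step 1: Combine all N = 13 observations and assign midranks.
sorted (value, group, rank): (9,G1,1), (10,G2,2), (11,G1,3.5), (11,G3,3.5), (12,G1,5), (16,G2,6.5), (16,G3,6.5), (18,G1,8.5), (18,G2,8.5), (19,G2,10), (22,G2,11), (24,G3,12), (28,G1,13)
Step 2: Sum ranks within each group.
R_1 = 31 (n_1 = 5)
R_2 = 38 (n_2 = 5)
R_3 = 22 (n_3 = 3)
Step 3: H = 12/(N(N+1)) * sum(R_i^2/n_i) - 3(N+1)
     = 12/(13*14) * (31^2/5 + 38^2/5 + 22^2/3) - 3*14
     = 0.065934 * 642.333 - 42
     = 0.351648.
Step 4: Ties present; correction factor C = 1 - 18/(13^3 - 13) = 0.991758. Corrected H = 0.351648 / 0.991758 = 0.354571.
Step 5: Under H0, H ~ chi^2(2); p-value = 0.837541.
Step 6: alpha = 0.05. fail to reject H0.

H = 0.3546, df = 2, p = 0.837541, fail to reject H0.


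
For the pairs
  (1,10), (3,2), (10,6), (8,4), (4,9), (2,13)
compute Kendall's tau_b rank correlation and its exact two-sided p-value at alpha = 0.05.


Step 1: Enumerate the 15 unordered pairs (i,j) with i<j and classify each by sign(x_j-x_i) * sign(y_j-y_i).
  (1,2):dx=+2,dy=-8->D; (1,3):dx=+9,dy=-4->D; (1,4):dx=+7,dy=-6->D; (1,5):dx=+3,dy=-1->D
  (1,6):dx=+1,dy=+3->C; (2,3):dx=+7,dy=+4->C; (2,4):dx=+5,dy=+2->C; (2,5):dx=+1,dy=+7->C
  (2,6):dx=-1,dy=+11->D; (3,4):dx=-2,dy=-2->C; (3,5):dx=-6,dy=+3->D; (3,6):dx=-8,dy=+7->D
  (4,5):dx=-4,dy=+5->D; (4,6):dx=-6,dy=+9->D; (5,6):dx=-2,dy=+4->D
Step 2: C = 5, D = 10, total pairs = 15.
Step 3: tau = (C - D)/(n(n-1)/2) = (5 - 10)/15 = -0.333333.
Step 4: Exact two-sided p-value (enumerate n! = 720 permutations of y under H0): p = 0.469444.
Step 5: alpha = 0.05. fail to reject H0.

tau_b = -0.3333 (C=5, D=10), p = 0.469444, fail to reject H0.


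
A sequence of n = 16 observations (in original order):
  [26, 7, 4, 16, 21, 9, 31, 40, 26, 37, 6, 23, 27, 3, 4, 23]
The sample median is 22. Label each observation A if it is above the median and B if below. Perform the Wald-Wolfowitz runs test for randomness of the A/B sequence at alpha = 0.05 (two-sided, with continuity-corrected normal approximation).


Step 1: Compute median = 22; label A = above, B = below.
Labels in order: ABBBBBAAAABAABBA  (n_A = 8, n_B = 8)
Step 2: Count runs R = 7.
Step 3: Under H0 (random ordering), E[R] = 2*n_A*n_B/(n_A+n_B) + 1 = 2*8*8/16 + 1 = 9.0000.
        Var[R] = 2*n_A*n_B*(2*n_A*n_B - n_A - n_B) / ((n_A+n_B)^2 * (n_A+n_B-1)) = 14336/3840 = 3.7333.
        SD[R] = 1.9322.
Step 4: Continuity-corrected z = (R + 0.5 - E[R]) / SD[R] = (7 + 0.5 - 9.0000) / 1.9322 = -0.7763.
Step 5: Two-sided p-value via normal approximation = 2*(1 - Phi(|z|)) = 0.437558.
Step 6: alpha = 0.05. fail to reject H0.

R = 7, z = -0.7763, p = 0.437558, fail to reject H0.


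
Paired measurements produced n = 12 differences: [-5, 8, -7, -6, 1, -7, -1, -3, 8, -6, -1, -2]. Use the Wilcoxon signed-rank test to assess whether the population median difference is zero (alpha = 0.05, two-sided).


Step 1: Drop any zero differences (none here) and take |d_i|.
|d| = [5, 8, 7, 6, 1, 7, 1, 3, 8, 6, 1, 2]
Step 2: Midrank |d_i| (ties get averaged ranks).
ranks: |5|->6, |8|->11.5, |7|->9.5, |6|->7.5, |1|->2, |7|->9.5, |1|->2, |3|->5, |8|->11.5, |6|->7.5, |1|->2, |2|->4
Step 3: Attach original signs; sum ranks with positive sign and with negative sign.
W+ = 11.5 + 2 + 11.5 = 25
W- = 6 + 9.5 + 7.5 + 9.5 + 2 + 5 + 7.5 + 2 + 4 = 53
(Check: W+ + W- = 78 should equal n(n+1)/2 = 78.)
Step 4: Test statistic W = min(W+, W-) = 25.
Step 5: Ties in |d|, so use the tie-corrected normal approximation.
        E[W] = n(n+1)/4 = 12*13/4 = 39.
        Tie groups: |d|=1 (t=3), |d|=6 (t=2), |d|=7 (t=2), |d|=8 (t=2); sum(t^3 - t) = 42.
        Var[W] = n(n+1)(2n+1)/24 - sum(t^3-t)/48 = 3900/24 - 42/48 = 161.625.
        z = (W - E[W]) / sqrt(Var[W]) = (25 - 39) / 12.7132 = -1.1012.
        Two-sided p = 2*Phi(z) = 0.270801.
Step 6: alpha = 0.05. fail to reject H0.

W+ = 25, W- = 53, W = min = 25, p = 0.270801, fail to reject H0.


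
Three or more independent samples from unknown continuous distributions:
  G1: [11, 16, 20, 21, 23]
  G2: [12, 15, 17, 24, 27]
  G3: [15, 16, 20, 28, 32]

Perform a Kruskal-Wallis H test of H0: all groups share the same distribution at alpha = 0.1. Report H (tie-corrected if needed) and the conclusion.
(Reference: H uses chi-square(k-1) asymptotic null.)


Step 1: Combine all N = 15 observations and assign midranks.
sorted (value, group, rank): (11,G1,1), (12,G2,2), (15,G2,3.5), (15,G3,3.5), (16,G1,5.5), (16,G3,5.5), (17,G2,7), (20,G1,8.5), (20,G3,8.5), (21,G1,10), (23,G1,11), (24,G2,12), (27,G2,13), (28,G3,14), (32,G3,15)
Step 2: Sum ranks within each group.
R_1 = 36 (n_1 = 5)
R_2 = 37.5 (n_2 = 5)
R_3 = 46.5 (n_3 = 5)
Step 3: H = 12/(N(N+1)) * sum(R_i^2/n_i) - 3(N+1)
     = 12/(15*16) * (36^2/5 + 37.5^2/5 + 46.5^2/5) - 3*16
     = 0.050000 * 972.9 - 48
     = 0.645000.
Step 4: Ties present; correction factor C = 1 - 18/(15^3 - 15) = 0.994643. Corrected H = 0.645000 / 0.994643 = 0.648474.
Step 5: Under H0, H ~ chi^2(2); p-value = 0.723079.
Step 6: alpha = 0.1. fail to reject H0.

H = 0.6485, df = 2, p = 0.723079, fail to reject H0.


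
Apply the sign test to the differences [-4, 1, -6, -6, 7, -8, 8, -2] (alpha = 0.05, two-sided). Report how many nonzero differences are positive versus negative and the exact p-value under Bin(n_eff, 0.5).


Step 1: Discard zero differences. Original n = 8; n_eff = number of nonzero differences = 8.
Nonzero differences (with sign): -4, +1, -6, -6, +7, -8, +8, -2
Step 2: Count signs: positive = 3, negative = 5.
Step 3: Under H0: P(positive) = 0.5, so the number of positives S ~ Bin(8, 0.5).
Step 4: Two-sided exact p-value = sum of Bin(8,0.5) probabilities at or below the observed probability = 0.726562.
Step 5: alpha = 0.05. fail to reject H0.

n_eff = 8, pos = 3, neg = 5, p = 0.726562, fail to reject H0.


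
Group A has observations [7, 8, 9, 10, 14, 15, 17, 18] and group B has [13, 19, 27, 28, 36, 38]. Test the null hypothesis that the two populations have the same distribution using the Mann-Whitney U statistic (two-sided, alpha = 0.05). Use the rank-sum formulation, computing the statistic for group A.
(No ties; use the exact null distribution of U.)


Step 1: Combine and sort all 14 observations; assign midranks.
sorted (value, group): (7,X), (8,X), (9,X), (10,X), (13,Y), (14,X), (15,X), (17,X), (18,X), (19,Y), (27,Y), (28,Y), (36,Y), (38,Y)
ranks: 7->1, 8->2, 9->3, 10->4, 13->5, 14->6, 15->7, 17->8, 18->9, 19->10, 27->11, 28->12, 36->13, 38->14
Step 2: Rank sum for X: R1 = 1 + 2 + 3 + 4 + 6 + 7 + 8 + 9 = 40.
Step 3: U_X = R1 - n1(n1+1)/2 = 40 - 8*9/2 = 40 - 36 = 4.
       U_Y = n1*n2 - U_X = 48 - 4 = 44.
Step 4: No ties, so the exact null distribution of U (based on enumerating the C(14,8) = 3003 equally likely rank assignments) gives the two-sided p-value.
Step 5: p-value = 0.007992; compare to alpha = 0.05. reject H0.

U_X = 4, p = 0.007992, reject H0 at alpha = 0.05.


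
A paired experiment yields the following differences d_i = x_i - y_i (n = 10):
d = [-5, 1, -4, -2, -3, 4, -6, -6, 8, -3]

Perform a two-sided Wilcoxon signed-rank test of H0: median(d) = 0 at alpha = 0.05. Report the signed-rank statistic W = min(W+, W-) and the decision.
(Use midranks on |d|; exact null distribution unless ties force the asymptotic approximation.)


Step 1: Drop any zero differences (none here) and take |d_i|.
|d| = [5, 1, 4, 2, 3, 4, 6, 6, 8, 3]
Step 2: Midrank |d_i| (ties get averaged ranks).
ranks: |5|->7, |1|->1, |4|->5.5, |2|->2, |3|->3.5, |4|->5.5, |6|->8.5, |6|->8.5, |8|->10, |3|->3.5
Step 3: Attach original signs; sum ranks with positive sign and with negative sign.
W+ = 1 + 5.5 + 10 = 16.5
W- = 7 + 5.5 + 2 + 3.5 + 8.5 + 8.5 + 3.5 = 38.5
(Check: W+ + W- = 55 should equal n(n+1)/2 = 55.)
Step 4: Test statistic W = min(W+, W-) = 16.5.
Step 5: Ties in |d|, so use the tie-corrected normal approximation.
        E[W] = n(n+1)/4 = 10*11/4 = 27.5.
        Tie groups: |d|=3 (t=2), |d|=4 (t=2), |d|=6 (t=2); sum(t^3 - t) = 18.
        Var[W] = n(n+1)(2n+1)/24 - sum(t^3-t)/48 = 2310/24 - 18/48 = 95.875.
        z = (W - E[W]) / sqrt(Var[W]) = (16.5 - 27.5) / 9.7916 = -1.1234.
        Two-sided p = 2*Phi(z) = 0.261262.
Step 6: alpha = 0.05. fail to reject H0.

W+ = 16.5, W- = 38.5, W = min = 16.5, p = 0.261262, fail to reject H0.


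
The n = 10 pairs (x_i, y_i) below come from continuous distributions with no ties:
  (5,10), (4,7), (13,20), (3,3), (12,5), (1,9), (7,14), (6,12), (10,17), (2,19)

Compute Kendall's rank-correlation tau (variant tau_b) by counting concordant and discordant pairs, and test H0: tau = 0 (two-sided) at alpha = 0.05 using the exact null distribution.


Step 1: Enumerate the 45 unordered pairs (i,j) with i<j and classify each by sign(x_j-x_i) * sign(y_j-y_i).
  (1,2):dx=-1,dy=-3->C; (1,3):dx=+8,dy=+10->C; (1,4):dx=-2,dy=-7->C; (1,5):dx=+7,dy=-5->D
  (1,6):dx=-4,dy=-1->C; (1,7):dx=+2,dy=+4->C; (1,8):dx=+1,dy=+2->C; (1,9):dx=+5,dy=+7->C
  (1,10):dx=-3,dy=+9->D; (2,3):dx=+9,dy=+13->C; (2,4):dx=-1,dy=-4->C; (2,5):dx=+8,dy=-2->D
  (2,6):dx=-3,dy=+2->D; (2,7):dx=+3,dy=+7->C; (2,8):dx=+2,dy=+5->C; (2,9):dx=+6,dy=+10->C
  (2,10):dx=-2,dy=+12->D; (3,4):dx=-10,dy=-17->C; (3,5):dx=-1,dy=-15->C; (3,6):dx=-12,dy=-11->C
  (3,7):dx=-6,dy=-6->C; (3,8):dx=-7,dy=-8->C; (3,9):dx=-3,dy=-3->C; (3,10):dx=-11,dy=-1->C
  (4,5):dx=+9,dy=+2->C; (4,6):dx=-2,dy=+6->D; (4,7):dx=+4,dy=+11->C; (4,8):dx=+3,dy=+9->C
  (4,9):dx=+7,dy=+14->C; (4,10):dx=-1,dy=+16->D; (5,6):dx=-11,dy=+4->D; (5,7):dx=-5,dy=+9->D
  (5,8):dx=-6,dy=+7->D; (5,9):dx=-2,dy=+12->D; (5,10):dx=-10,dy=+14->D; (6,7):dx=+6,dy=+5->C
  (6,8):dx=+5,dy=+3->C; (6,9):dx=+9,dy=+8->C; (6,10):dx=+1,dy=+10->C; (7,8):dx=-1,dy=-2->C
  (7,9):dx=+3,dy=+3->C; (7,10):dx=-5,dy=+5->D; (8,9):dx=+4,dy=+5->C; (8,10):dx=-4,dy=+7->D
  (9,10):dx=-8,dy=+2->D
Step 2: C = 30, D = 15, total pairs = 45.
Step 3: tau = (C - D)/(n(n-1)/2) = (30 - 15)/45 = 0.333333.
Step 4: Exact two-sided p-value (enumerate n! = 3628800 permutations of y under H0): p = 0.216373.
Step 5: alpha = 0.05. fail to reject H0.

tau_b = 0.3333 (C=30, D=15), p = 0.216373, fail to reject H0.


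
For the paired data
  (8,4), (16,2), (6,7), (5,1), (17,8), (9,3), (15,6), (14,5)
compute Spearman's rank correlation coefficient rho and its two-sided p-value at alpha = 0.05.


Step 1: Rank x and y separately (midranks; no ties here).
rank(x): 8->3, 16->7, 6->2, 5->1, 17->8, 9->4, 15->6, 14->5
rank(y): 4->4, 2->2, 7->7, 1->1, 8->8, 3->3, 6->6, 5->5
Step 2: d_i = R_x(i) - R_y(i); compute d_i^2.
  (3-4)^2=1, (7-2)^2=25, (2-7)^2=25, (1-1)^2=0, (8-8)^2=0, (4-3)^2=1, (6-6)^2=0, (5-5)^2=0
sum(d^2) = 52.
Step 3: rho = 1 - 6*52 / (8*(8^2 - 1)) = 1 - 312/504 = 0.380952.
Step 4: Under H0, t = rho * sqrt((n-2)/(1-rho^2)) = 1.0092 ~ t(6).
Step 5: Two-sided p-value from the t-distribution with 6 df = 0.351813.
Step 6: alpha = 0.05. fail to reject H0.

rho = 0.3810, p = 0.351813, fail to reject H0 at alpha = 0.05.


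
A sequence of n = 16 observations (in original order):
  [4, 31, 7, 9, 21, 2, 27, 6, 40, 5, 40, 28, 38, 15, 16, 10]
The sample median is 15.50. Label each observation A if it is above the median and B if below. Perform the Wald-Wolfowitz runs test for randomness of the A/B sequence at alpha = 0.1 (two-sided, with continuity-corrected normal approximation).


Step 1: Compute median = 15.50; label A = above, B = below.
Labels in order: BABBABABABAAABAB  (n_A = 8, n_B = 8)
Step 2: Count runs R = 13.
Step 3: Under H0 (random ordering), E[R] = 2*n_A*n_B/(n_A+n_B) + 1 = 2*8*8/16 + 1 = 9.0000.
        Var[R] = 2*n_A*n_B*(2*n_A*n_B - n_A - n_B) / ((n_A+n_B)^2 * (n_A+n_B-1)) = 14336/3840 = 3.7333.
        SD[R] = 1.9322.
Step 4: Continuity-corrected z = (R - 0.5 - E[R]) / SD[R] = (13 - 0.5 - 9.0000) / 1.9322 = 1.8114.
Step 5: Two-sided p-value via normal approximation = 2*(1 - Phi(|z|)) = 0.070076.
Step 6: alpha = 0.1. reject H0.

R = 13, z = 1.8114, p = 0.070076, reject H0.


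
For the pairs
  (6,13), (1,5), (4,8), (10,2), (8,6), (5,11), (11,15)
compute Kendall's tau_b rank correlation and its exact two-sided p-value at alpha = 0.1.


Step 1: Enumerate the 21 unordered pairs (i,j) with i<j and classify each by sign(x_j-x_i) * sign(y_j-y_i).
  (1,2):dx=-5,dy=-8->C; (1,3):dx=-2,dy=-5->C; (1,4):dx=+4,dy=-11->D; (1,5):dx=+2,dy=-7->D
  (1,6):dx=-1,dy=-2->C; (1,7):dx=+5,dy=+2->C; (2,3):dx=+3,dy=+3->C; (2,4):dx=+9,dy=-3->D
  (2,5):dx=+7,dy=+1->C; (2,6):dx=+4,dy=+6->C; (2,7):dx=+10,dy=+10->C; (3,4):dx=+6,dy=-6->D
  (3,5):dx=+4,dy=-2->D; (3,6):dx=+1,dy=+3->C; (3,7):dx=+7,dy=+7->C; (4,5):dx=-2,dy=+4->D
  (4,6):dx=-5,dy=+9->D; (4,7):dx=+1,dy=+13->C; (5,6):dx=-3,dy=+5->D; (5,7):dx=+3,dy=+9->C
  (6,7):dx=+6,dy=+4->C
Step 2: C = 13, D = 8, total pairs = 21.
Step 3: tau = (C - D)/(n(n-1)/2) = (13 - 8)/21 = 0.238095.
Step 4: Exact two-sided p-value (enumerate n! = 5040 permutations of y under H0): p = 0.561905.
Step 5: alpha = 0.1. fail to reject H0.

tau_b = 0.2381 (C=13, D=8), p = 0.561905, fail to reject H0.


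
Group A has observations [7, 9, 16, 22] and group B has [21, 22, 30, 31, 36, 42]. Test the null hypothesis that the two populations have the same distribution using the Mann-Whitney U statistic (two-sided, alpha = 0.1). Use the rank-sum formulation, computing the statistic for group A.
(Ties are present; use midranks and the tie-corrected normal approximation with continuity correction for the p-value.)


Step 1: Combine and sort all 10 observations; assign midranks.
sorted (value, group): (7,X), (9,X), (16,X), (21,Y), (22,X), (22,Y), (30,Y), (31,Y), (36,Y), (42,Y)
ranks: 7->1, 9->2, 16->3, 21->4, 22->5.5, 22->5.5, 30->7, 31->8, 36->9, 42->10
Step 2: Rank sum for X: R1 = 1 + 2 + 3 + 5.5 = 11.5.
Step 3: U_X = R1 - n1(n1+1)/2 = 11.5 - 4*5/2 = 11.5 - 10 = 1.5.
       U_Y = n1*n2 - U_X = 24 - 1.5 = 22.5.
Step 4: Ties are present, so use the tie-corrected normal approximation (with continuity correction) for the p-value.
Step 5: p-value = 0.032476; compare to alpha = 0.1. reject H0.

U_X = 1.5, p = 0.032476, reject H0 at alpha = 0.1.


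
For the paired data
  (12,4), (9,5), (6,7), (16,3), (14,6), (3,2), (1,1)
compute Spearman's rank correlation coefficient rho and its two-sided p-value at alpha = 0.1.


Step 1: Rank x and y separately (midranks; no ties here).
rank(x): 12->5, 9->4, 6->3, 16->7, 14->6, 3->2, 1->1
rank(y): 4->4, 5->5, 7->7, 3->3, 6->6, 2->2, 1->1
Step 2: d_i = R_x(i) - R_y(i); compute d_i^2.
  (5-4)^2=1, (4-5)^2=1, (3-7)^2=16, (7-3)^2=16, (6-6)^2=0, (2-2)^2=0, (1-1)^2=0
sum(d^2) = 34.
Step 3: rho = 1 - 6*34 / (7*(7^2 - 1)) = 1 - 204/336 = 0.392857.
Step 4: Under H0, t = rho * sqrt((n-2)/(1-rho^2)) = 0.9553 ~ t(5).
Step 5: Two-sided p-value from the t-distribution with 5 df = 0.383317.
Step 6: alpha = 0.1. fail to reject H0.

rho = 0.3929, p = 0.383317, fail to reject H0 at alpha = 0.1.


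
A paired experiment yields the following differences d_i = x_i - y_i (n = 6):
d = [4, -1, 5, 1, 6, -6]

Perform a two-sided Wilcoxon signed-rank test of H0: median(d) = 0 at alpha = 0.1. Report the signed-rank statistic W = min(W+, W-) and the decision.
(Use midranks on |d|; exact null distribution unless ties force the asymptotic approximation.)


Step 1: Drop any zero differences (none here) and take |d_i|.
|d| = [4, 1, 5, 1, 6, 6]
Step 2: Midrank |d_i| (ties get averaged ranks).
ranks: |4|->3, |1|->1.5, |5|->4, |1|->1.5, |6|->5.5, |6|->5.5
Step 3: Attach original signs; sum ranks with positive sign and with negative sign.
W+ = 3 + 4 + 1.5 + 5.5 = 14
W- = 1.5 + 5.5 = 7
(Check: W+ + W- = 21 should equal n(n+1)/2 = 21.)
Step 4: Test statistic W = min(W+, W-) = 7.
Step 5: Ties in |d|, so use the tie-corrected normal approximation.
        E[W] = n(n+1)/4 = 6*7/4 = 10.5.
        Tie groups: |d|=1 (t=2), |d|=6 (t=2); sum(t^3 - t) = 12.
        Var[W] = n(n+1)(2n+1)/24 - sum(t^3-t)/48 = 546/24 - 12/48 = 22.5.
        z = (W - E[W]) / sqrt(Var[W]) = (7 - 10.5) / 4.7434 = -0.7379.
        Two-sided p = 2*Phi(z) = 0.460597.
Step 6: alpha = 0.1. fail to reject H0.

W+ = 14, W- = 7, W = min = 7, p = 0.460597, fail to reject H0.


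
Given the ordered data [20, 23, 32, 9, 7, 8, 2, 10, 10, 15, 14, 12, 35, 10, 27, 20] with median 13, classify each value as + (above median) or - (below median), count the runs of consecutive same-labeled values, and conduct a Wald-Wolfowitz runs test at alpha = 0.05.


Step 1: Compute median = 13; label A = above, B = below.
Labels in order: AAABBBBBBAABABAA  (n_A = 8, n_B = 8)
Step 2: Count runs R = 7.
Step 3: Under H0 (random ordering), E[R] = 2*n_A*n_B/(n_A+n_B) + 1 = 2*8*8/16 + 1 = 9.0000.
        Var[R] = 2*n_A*n_B*(2*n_A*n_B - n_A - n_B) / ((n_A+n_B)^2 * (n_A+n_B-1)) = 14336/3840 = 3.7333.
        SD[R] = 1.9322.
Step 4: Continuity-corrected z = (R + 0.5 - E[R]) / SD[R] = (7 + 0.5 - 9.0000) / 1.9322 = -0.7763.
Step 5: Two-sided p-value via normal approximation = 2*(1 - Phi(|z|)) = 0.437558.
Step 6: alpha = 0.05. fail to reject H0.

R = 7, z = -0.7763, p = 0.437558, fail to reject H0.


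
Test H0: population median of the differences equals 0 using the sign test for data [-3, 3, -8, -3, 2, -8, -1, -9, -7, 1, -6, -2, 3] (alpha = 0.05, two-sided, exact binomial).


Step 1: Discard zero differences. Original n = 13; n_eff = number of nonzero differences = 13.
Nonzero differences (with sign): -3, +3, -8, -3, +2, -8, -1, -9, -7, +1, -6, -2, +3
Step 2: Count signs: positive = 4, negative = 9.
Step 3: Under H0: P(positive) = 0.5, so the number of positives S ~ Bin(13, 0.5).
Step 4: Two-sided exact p-value = sum of Bin(13,0.5) probabilities at or below the observed probability = 0.266846.
Step 5: alpha = 0.05. fail to reject H0.

n_eff = 13, pos = 4, neg = 9, p = 0.266846, fail to reject H0.


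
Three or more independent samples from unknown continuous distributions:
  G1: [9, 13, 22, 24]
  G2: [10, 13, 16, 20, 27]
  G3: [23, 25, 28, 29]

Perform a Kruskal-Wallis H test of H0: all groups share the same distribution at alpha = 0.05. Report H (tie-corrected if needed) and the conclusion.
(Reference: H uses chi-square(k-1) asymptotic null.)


Step 1: Combine all N = 13 observations and assign midranks.
sorted (value, group, rank): (9,G1,1), (10,G2,2), (13,G1,3.5), (13,G2,3.5), (16,G2,5), (20,G2,6), (22,G1,7), (23,G3,8), (24,G1,9), (25,G3,10), (27,G2,11), (28,G3,12), (29,G3,13)
Step 2: Sum ranks within each group.
R_1 = 20.5 (n_1 = 4)
R_2 = 27.5 (n_2 = 5)
R_3 = 43 (n_3 = 4)
Step 3: H = 12/(N(N+1)) * sum(R_i^2/n_i) - 3(N+1)
     = 12/(13*14) * (20.5^2/4 + 27.5^2/5 + 43^2/4) - 3*14
     = 0.065934 * 718.562 - 42
     = 5.377747.
Step 4: Ties present; correction factor C = 1 - 6/(13^3 - 13) = 0.997253. Corrected H = 5.377747 / 0.997253 = 5.392562.
Step 5: Under H0, H ~ chi^2(2); p-value = 0.067456.
Step 6: alpha = 0.05. fail to reject H0.

H = 5.3926, df = 2, p = 0.067456, fail to reject H0.


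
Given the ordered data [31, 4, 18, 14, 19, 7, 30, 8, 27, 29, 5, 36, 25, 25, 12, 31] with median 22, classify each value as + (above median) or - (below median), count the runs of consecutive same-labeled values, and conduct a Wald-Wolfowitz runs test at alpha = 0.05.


Step 1: Compute median = 22; label A = above, B = below.
Labels in order: ABBBBBABAABAAABA  (n_A = 8, n_B = 8)
Step 2: Count runs R = 9.
Step 3: Under H0 (random ordering), E[R] = 2*n_A*n_B/(n_A+n_B) + 1 = 2*8*8/16 + 1 = 9.0000.
        Var[R] = 2*n_A*n_B*(2*n_A*n_B - n_A - n_B) / ((n_A+n_B)^2 * (n_A+n_B-1)) = 14336/3840 = 3.7333.
        SD[R] = 1.9322.
Step 4: R = E[R], so z = 0 with no continuity correction.
Step 5: Two-sided p-value via normal approximation = 2*(1 - Phi(|z|)) = 1.000000.
Step 6: alpha = 0.05. fail to reject H0.

R = 9, z = 0.0000, p = 1.000000, fail to reject H0.


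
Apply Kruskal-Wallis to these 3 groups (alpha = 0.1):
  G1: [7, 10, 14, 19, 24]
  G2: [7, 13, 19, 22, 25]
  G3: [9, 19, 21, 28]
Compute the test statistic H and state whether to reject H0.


Step 1: Combine all N = 14 observations and assign midranks.
sorted (value, group, rank): (7,G1,1.5), (7,G2,1.5), (9,G3,3), (10,G1,4), (13,G2,5), (14,G1,6), (19,G1,8), (19,G2,8), (19,G3,8), (21,G3,10), (22,G2,11), (24,G1,12), (25,G2,13), (28,G3,14)
Step 2: Sum ranks within each group.
R_1 = 31.5 (n_1 = 5)
R_2 = 38.5 (n_2 = 5)
R_3 = 35 (n_3 = 4)
Step 3: H = 12/(N(N+1)) * sum(R_i^2/n_i) - 3(N+1)
     = 12/(14*15) * (31.5^2/5 + 38.5^2/5 + 35^2/4) - 3*15
     = 0.057143 * 801.15 - 45
     = 0.780000.
Step 4: Ties present; correction factor C = 1 - 30/(14^3 - 14) = 0.989011. Corrected H = 0.780000 / 0.989011 = 0.788667.
Step 5: Under H0, H ~ chi^2(2); p-value = 0.674129.
Step 6: alpha = 0.1. fail to reject H0.

H = 0.7887, df = 2, p = 0.674129, fail to reject H0.


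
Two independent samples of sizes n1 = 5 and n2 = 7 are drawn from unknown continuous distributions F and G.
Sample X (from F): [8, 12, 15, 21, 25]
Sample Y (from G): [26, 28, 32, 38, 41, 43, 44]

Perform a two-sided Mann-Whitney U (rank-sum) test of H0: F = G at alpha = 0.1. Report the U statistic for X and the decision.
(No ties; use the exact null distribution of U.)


Step 1: Combine and sort all 12 observations; assign midranks.
sorted (value, group): (8,X), (12,X), (15,X), (21,X), (25,X), (26,Y), (28,Y), (32,Y), (38,Y), (41,Y), (43,Y), (44,Y)
ranks: 8->1, 12->2, 15->3, 21->4, 25->5, 26->6, 28->7, 32->8, 38->9, 41->10, 43->11, 44->12
Step 2: Rank sum for X: R1 = 1 + 2 + 3 + 4 + 5 = 15.
Step 3: U_X = R1 - n1(n1+1)/2 = 15 - 5*6/2 = 15 - 15 = 0.
       U_Y = n1*n2 - U_X = 35 - 0 = 35.
Step 4: No ties, so the exact null distribution of U (based on enumerating the C(12,5) = 792 equally likely rank assignments) gives the two-sided p-value.
Step 5: p-value = 0.002525; compare to alpha = 0.1. reject H0.

U_X = 0, p = 0.002525, reject H0 at alpha = 0.1.


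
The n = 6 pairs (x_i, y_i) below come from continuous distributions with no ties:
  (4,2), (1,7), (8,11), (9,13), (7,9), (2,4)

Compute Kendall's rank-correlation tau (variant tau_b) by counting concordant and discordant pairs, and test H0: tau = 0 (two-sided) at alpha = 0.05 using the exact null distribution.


Step 1: Enumerate the 15 unordered pairs (i,j) with i<j and classify each by sign(x_j-x_i) * sign(y_j-y_i).
  (1,2):dx=-3,dy=+5->D; (1,3):dx=+4,dy=+9->C; (1,4):dx=+5,dy=+11->C; (1,5):dx=+3,dy=+7->C
  (1,6):dx=-2,dy=+2->D; (2,3):dx=+7,dy=+4->C; (2,4):dx=+8,dy=+6->C; (2,5):dx=+6,dy=+2->C
  (2,6):dx=+1,dy=-3->D; (3,4):dx=+1,dy=+2->C; (3,5):dx=-1,dy=-2->C; (3,6):dx=-6,dy=-7->C
  (4,5):dx=-2,dy=-4->C; (4,6):dx=-7,dy=-9->C; (5,6):dx=-5,dy=-5->C
Step 2: C = 12, D = 3, total pairs = 15.
Step 3: tau = (C - D)/(n(n-1)/2) = (12 - 3)/15 = 0.600000.
Step 4: Exact two-sided p-value (enumerate n! = 720 permutations of y under H0): p = 0.136111.
Step 5: alpha = 0.05. fail to reject H0.

tau_b = 0.6000 (C=12, D=3), p = 0.136111, fail to reject H0.


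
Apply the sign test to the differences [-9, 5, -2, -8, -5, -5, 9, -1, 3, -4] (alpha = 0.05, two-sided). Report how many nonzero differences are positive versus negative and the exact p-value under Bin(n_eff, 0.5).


Step 1: Discard zero differences. Original n = 10; n_eff = number of nonzero differences = 10.
Nonzero differences (with sign): -9, +5, -2, -8, -5, -5, +9, -1, +3, -4
Step 2: Count signs: positive = 3, negative = 7.
Step 3: Under H0: P(positive) = 0.5, so the number of positives S ~ Bin(10, 0.5).
Step 4: Two-sided exact p-value = sum of Bin(10,0.5) probabilities at or below the observed probability = 0.343750.
Step 5: alpha = 0.05. fail to reject H0.

n_eff = 10, pos = 3, neg = 7, p = 0.343750, fail to reject H0.


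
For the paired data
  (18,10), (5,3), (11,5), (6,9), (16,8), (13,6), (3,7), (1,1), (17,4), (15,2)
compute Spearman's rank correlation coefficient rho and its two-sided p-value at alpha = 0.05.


Step 1: Rank x and y separately (midranks; no ties here).
rank(x): 18->10, 5->3, 11->5, 6->4, 16->8, 13->6, 3->2, 1->1, 17->9, 15->7
rank(y): 10->10, 3->3, 5->5, 9->9, 8->8, 6->6, 7->7, 1->1, 4->4, 2->2
Step 2: d_i = R_x(i) - R_y(i); compute d_i^2.
  (10-10)^2=0, (3-3)^2=0, (5-5)^2=0, (4-9)^2=25, (8-8)^2=0, (6-6)^2=0, (2-7)^2=25, (1-1)^2=0, (9-4)^2=25, (7-2)^2=25
sum(d^2) = 100.
Step 3: rho = 1 - 6*100 / (10*(10^2 - 1)) = 1 - 600/990 = 0.393939.
Step 4: Under H0, t = rho * sqrt((n-2)/(1-rho^2)) = 1.2123 ~ t(8).
Step 5: Two-sided p-value from the t-distribution with 8 df = 0.259998.
Step 6: alpha = 0.05. fail to reject H0.

rho = 0.3939, p = 0.259998, fail to reject H0 at alpha = 0.05.


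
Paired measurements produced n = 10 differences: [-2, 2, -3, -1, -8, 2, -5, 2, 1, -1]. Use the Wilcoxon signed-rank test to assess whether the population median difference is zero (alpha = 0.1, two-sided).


Step 1: Drop any zero differences (none here) and take |d_i|.
|d| = [2, 2, 3, 1, 8, 2, 5, 2, 1, 1]
Step 2: Midrank |d_i| (ties get averaged ranks).
ranks: |2|->5.5, |2|->5.5, |3|->8, |1|->2, |8|->10, |2|->5.5, |5|->9, |2|->5.5, |1|->2, |1|->2
Step 3: Attach original signs; sum ranks with positive sign and with negative sign.
W+ = 5.5 + 5.5 + 5.5 + 2 = 18.5
W- = 5.5 + 8 + 2 + 10 + 9 + 2 = 36.5
(Check: W+ + W- = 55 should equal n(n+1)/2 = 55.)
Step 4: Test statistic W = min(W+, W-) = 18.5.
Step 5: Ties in |d|, so use the tie-corrected normal approximation.
        E[W] = n(n+1)/4 = 10*11/4 = 27.5.
        Tie groups: |d|=1 (t=3), |d|=2 (t=4); sum(t^3 - t) = 84.
        Var[W] = n(n+1)(2n+1)/24 - sum(t^3-t)/48 = 2310/24 - 84/48 = 94.5.
        z = (W - E[W]) / sqrt(Var[W]) = (18.5 - 27.5) / 9.7211 = -0.9258.
        Two-sided p = 2*Phi(z) = 0.354539.
Step 6: alpha = 0.1. fail to reject H0.

W+ = 18.5, W- = 36.5, W = min = 18.5, p = 0.354539, fail to reject H0.


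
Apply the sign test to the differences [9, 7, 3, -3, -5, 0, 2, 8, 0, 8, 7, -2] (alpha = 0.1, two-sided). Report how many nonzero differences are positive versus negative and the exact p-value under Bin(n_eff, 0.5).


Step 1: Discard zero differences. Original n = 12; n_eff = number of nonzero differences = 10.
Nonzero differences (with sign): +9, +7, +3, -3, -5, +2, +8, +8, +7, -2
Step 2: Count signs: positive = 7, negative = 3.
Step 3: Under H0: P(positive) = 0.5, so the number of positives S ~ Bin(10, 0.5).
Step 4: Two-sided exact p-value = sum of Bin(10,0.5) probabilities at or below the observed probability = 0.343750.
Step 5: alpha = 0.1. fail to reject H0.

n_eff = 10, pos = 7, neg = 3, p = 0.343750, fail to reject H0.


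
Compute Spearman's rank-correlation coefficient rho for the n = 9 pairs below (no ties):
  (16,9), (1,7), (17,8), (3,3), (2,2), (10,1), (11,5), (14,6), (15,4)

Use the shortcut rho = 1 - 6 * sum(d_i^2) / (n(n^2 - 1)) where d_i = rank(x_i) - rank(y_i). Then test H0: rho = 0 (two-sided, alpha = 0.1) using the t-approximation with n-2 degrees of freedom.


Step 1: Rank x and y separately (midranks; no ties here).
rank(x): 16->8, 1->1, 17->9, 3->3, 2->2, 10->4, 11->5, 14->6, 15->7
rank(y): 9->9, 7->7, 8->8, 3->3, 2->2, 1->1, 5->5, 6->6, 4->4
Step 2: d_i = R_x(i) - R_y(i); compute d_i^2.
  (8-9)^2=1, (1-7)^2=36, (9-8)^2=1, (3-3)^2=0, (2-2)^2=0, (4-1)^2=9, (5-5)^2=0, (6-6)^2=0, (7-4)^2=9
sum(d^2) = 56.
Step 3: rho = 1 - 6*56 / (9*(9^2 - 1)) = 1 - 336/720 = 0.533333.
Step 4: Under H0, t = rho * sqrt((n-2)/(1-rho^2)) = 1.6681 ~ t(7).
Step 5: Two-sided p-value from the t-distribution with 7 df = 0.139227.
Step 6: alpha = 0.1. fail to reject H0.

rho = 0.5333, p = 0.139227, fail to reject H0 at alpha = 0.1.


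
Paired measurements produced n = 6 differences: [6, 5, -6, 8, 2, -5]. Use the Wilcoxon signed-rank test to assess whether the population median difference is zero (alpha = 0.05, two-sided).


Step 1: Drop any zero differences (none here) and take |d_i|.
|d| = [6, 5, 6, 8, 2, 5]
Step 2: Midrank |d_i| (ties get averaged ranks).
ranks: |6|->4.5, |5|->2.5, |6|->4.5, |8|->6, |2|->1, |5|->2.5
Step 3: Attach original signs; sum ranks with positive sign and with negative sign.
W+ = 4.5 + 2.5 + 6 + 1 = 14
W- = 4.5 + 2.5 = 7
(Check: W+ + W- = 21 should equal n(n+1)/2 = 21.)
Step 4: Test statistic W = min(W+, W-) = 7.
Step 5: Ties in |d|, so use the tie-corrected normal approximation.
        E[W] = n(n+1)/4 = 6*7/4 = 10.5.
        Tie groups: |d|=5 (t=2), |d|=6 (t=2); sum(t^3 - t) = 12.
        Var[W] = n(n+1)(2n+1)/24 - sum(t^3-t)/48 = 546/24 - 12/48 = 22.5.
        z = (W - E[W]) / sqrt(Var[W]) = (7 - 10.5) / 4.7434 = -0.7379.
        Two-sided p = 2*Phi(z) = 0.460597.
Step 6: alpha = 0.05. fail to reject H0.

W+ = 14, W- = 7, W = min = 7, p = 0.460597, fail to reject H0.


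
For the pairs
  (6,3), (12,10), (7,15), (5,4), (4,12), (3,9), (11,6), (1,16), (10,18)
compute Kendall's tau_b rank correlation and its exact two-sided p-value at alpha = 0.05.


Step 1: Enumerate the 36 unordered pairs (i,j) with i<j and classify each by sign(x_j-x_i) * sign(y_j-y_i).
  (1,2):dx=+6,dy=+7->C; (1,3):dx=+1,dy=+12->C; (1,4):dx=-1,dy=+1->D; (1,5):dx=-2,dy=+9->D
  (1,6):dx=-3,dy=+6->D; (1,7):dx=+5,dy=+3->C; (1,8):dx=-5,dy=+13->D; (1,9):dx=+4,dy=+15->C
  (2,3):dx=-5,dy=+5->D; (2,4):dx=-7,dy=-6->C; (2,5):dx=-8,dy=+2->D; (2,6):dx=-9,dy=-1->C
  (2,7):dx=-1,dy=-4->C; (2,8):dx=-11,dy=+6->D; (2,9):dx=-2,dy=+8->D; (3,4):dx=-2,dy=-11->C
  (3,5):dx=-3,dy=-3->C; (3,6):dx=-4,dy=-6->C; (3,7):dx=+4,dy=-9->D; (3,8):dx=-6,dy=+1->D
  (3,9):dx=+3,dy=+3->C; (4,5):dx=-1,dy=+8->D; (4,6):dx=-2,dy=+5->D; (4,7):dx=+6,dy=+2->C
  (4,8):dx=-4,dy=+12->D; (4,9):dx=+5,dy=+14->C; (5,6):dx=-1,dy=-3->C; (5,7):dx=+7,dy=-6->D
  (5,8):dx=-3,dy=+4->D; (5,9):dx=+6,dy=+6->C; (6,7):dx=+8,dy=-3->D; (6,8):dx=-2,dy=+7->D
  (6,9):dx=+7,dy=+9->C; (7,8):dx=-10,dy=+10->D; (7,9):dx=-1,dy=+12->D; (8,9):dx=+9,dy=+2->C
Step 2: C = 17, D = 19, total pairs = 36.
Step 3: tau = (C - D)/(n(n-1)/2) = (17 - 19)/36 = -0.055556.
Step 4: Exact two-sided p-value (enumerate n! = 362880 permutations of y under H0): p = 0.919455.
Step 5: alpha = 0.05. fail to reject H0.

tau_b = -0.0556 (C=17, D=19), p = 0.919455, fail to reject H0.


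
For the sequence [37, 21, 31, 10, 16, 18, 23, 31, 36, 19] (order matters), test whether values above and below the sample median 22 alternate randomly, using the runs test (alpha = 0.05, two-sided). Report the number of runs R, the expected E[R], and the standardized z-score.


Step 1: Compute median = 22; label A = above, B = below.
Labels in order: ABABBBAAAB  (n_A = 5, n_B = 5)
Step 2: Count runs R = 6.
Step 3: Under H0 (random ordering), E[R] = 2*n_A*n_B/(n_A+n_B) + 1 = 2*5*5/10 + 1 = 6.0000.
        Var[R] = 2*n_A*n_B*(2*n_A*n_B - n_A - n_B) / ((n_A+n_B)^2 * (n_A+n_B-1)) = 2000/900 = 2.2222.
        SD[R] = 1.4907.
Step 4: R = E[R], so z = 0 with no continuity correction.
Step 5: Two-sided p-value via normal approximation = 2*(1 - Phi(|z|)) = 1.000000.
Step 6: alpha = 0.05. fail to reject H0.

R = 6, z = 0.0000, p = 1.000000, fail to reject H0.


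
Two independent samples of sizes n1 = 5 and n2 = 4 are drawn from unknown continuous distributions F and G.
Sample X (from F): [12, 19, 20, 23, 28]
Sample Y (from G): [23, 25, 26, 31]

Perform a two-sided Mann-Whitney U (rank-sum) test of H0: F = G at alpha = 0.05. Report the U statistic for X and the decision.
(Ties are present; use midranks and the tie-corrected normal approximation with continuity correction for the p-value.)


Step 1: Combine and sort all 9 observations; assign midranks.
sorted (value, group): (12,X), (19,X), (20,X), (23,X), (23,Y), (25,Y), (26,Y), (28,X), (31,Y)
ranks: 12->1, 19->2, 20->3, 23->4.5, 23->4.5, 25->6, 26->7, 28->8, 31->9
Step 2: Rank sum for X: R1 = 1 + 2 + 3 + 4.5 + 8 = 18.5.
Step 3: U_X = R1 - n1(n1+1)/2 = 18.5 - 5*6/2 = 18.5 - 15 = 3.5.
       U_Y = n1*n2 - U_X = 20 - 3.5 = 16.5.
Step 4: Ties are present, so use the tie-corrected normal approximation (with continuity correction) for the p-value.
Step 5: p-value = 0.139983; compare to alpha = 0.05. fail to reject H0.

U_X = 3.5, p = 0.139983, fail to reject H0 at alpha = 0.05.


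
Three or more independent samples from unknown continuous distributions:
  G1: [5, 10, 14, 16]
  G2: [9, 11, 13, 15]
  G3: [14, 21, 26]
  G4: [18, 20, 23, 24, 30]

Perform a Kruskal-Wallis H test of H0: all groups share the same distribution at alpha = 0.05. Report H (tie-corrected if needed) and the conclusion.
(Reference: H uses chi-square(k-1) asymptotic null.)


Step 1: Combine all N = 16 observations and assign midranks.
sorted (value, group, rank): (5,G1,1), (9,G2,2), (10,G1,3), (11,G2,4), (13,G2,5), (14,G1,6.5), (14,G3,6.5), (15,G2,8), (16,G1,9), (18,G4,10), (20,G4,11), (21,G3,12), (23,G4,13), (24,G4,14), (26,G3,15), (30,G4,16)
Step 2: Sum ranks within each group.
R_1 = 19.5 (n_1 = 4)
R_2 = 19 (n_2 = 4)
R_3 = 33.5 (n_3 = 3)
R_4 = 64 (n_4 = 5)
Step 3: H = 12/(N(N+1)) * sum(R_i^2/n_i) - 3(N+1)
     = 12/(16*17) * (19.5^2/4 + 19^2/4 + 33.5^2/3 + 64^2/5) - 3*17
     = 0.044118 * 1378.6 - 51
     = 9.820404.
Step 4: Ties present; correction factor C = 1 - 6/(16^3 - 16) = 0.998529. Corrected H = 9.820404 / 0.998529 = 9.834867.
Step 5: Under H0, H ~ chi^2(3); p-value = 0.020023.
Step 6: alpha = 0.05. reject H0.

H = 9.8349, df = 3, p = 0.020023, reject H0.
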